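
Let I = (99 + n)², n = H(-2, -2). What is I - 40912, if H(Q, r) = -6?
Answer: -32263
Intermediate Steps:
n = -6
I = 8649 (I = (99 - 6)² = 93² = 8649)
I - 40912 = 8649 - 40912 = -32263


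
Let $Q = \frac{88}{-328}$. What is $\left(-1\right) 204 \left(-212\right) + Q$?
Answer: $\frac{1773157}{41} \approx 43248.0$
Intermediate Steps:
$Q = - \frac{11}{41}$ ($Q = 88 \left(- \frac{1}{328}\right) = - \frac{11}{41} \approx -0.26829$)
$\left(-1\right) 204 \left(-212\right) + Q = \left(-1\right) 204 \left(-212\right) - \frac{11}{41} = \left(-204\right) \left(-212\right) - \frac{11}{41} = 43248 - \frac{11}{41} = \frac{1773157}{41}$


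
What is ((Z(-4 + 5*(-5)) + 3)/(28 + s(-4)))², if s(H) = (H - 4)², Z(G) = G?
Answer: 169/2116 ≈ 0.079868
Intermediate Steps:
s(H) = (-4 + H)²
((Z(-4 + 5*(-5)) + 3)/(28 + s(-4)))² = (((-4 + 5*(-5)) + 3)/(28 + (-4 - 4)²))² = (((-4 - 25) + 3)/(28 + (-8)²))² = ((-29 + 3)/(28 + 64))² = (-26/92)² = (-26*1/92)² = (-13/46)² = 169/2116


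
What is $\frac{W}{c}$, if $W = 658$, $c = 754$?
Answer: $\frac{329}{377} \approx 0.87268$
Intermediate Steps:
$\frac{W}{c} = \frac{658}{754} = 658 \cdot \frac{1}{754} = \frac{329}{377}$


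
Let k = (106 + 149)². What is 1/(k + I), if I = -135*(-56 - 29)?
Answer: 1/76500 ≈ 1.3072e-5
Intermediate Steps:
I = 11475 (I = -135*(-85) = 11475)
k = 65025 (k = 255² = 65025)
1/(k + I) = 1/(65025 + 11475) = 1/76500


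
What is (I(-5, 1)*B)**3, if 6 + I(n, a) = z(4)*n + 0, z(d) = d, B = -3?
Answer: 474552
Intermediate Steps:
I(n, a) = -6 + 4*n (I(n, a) = -6 + (4*n + 0) = -6 + 4*n)
(I(-5, 1)*B)**3 = ((-6 + 4*(-5))*(-3))**3 = ((-6 - 20)*(-3))**3 = (-26*(-3))**3 = 78**3 = 474552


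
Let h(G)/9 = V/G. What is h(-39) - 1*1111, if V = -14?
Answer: -14401/13 ≈ -1107.8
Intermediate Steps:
h(G) = -126/G (h(G) = 9*(-14/G) = -126/G)
h(-39) - 1*1111 = -126/(-39) - 1*1111 = -126*(-1/39) - 1111 = 42/13 - 1111 = -14401/13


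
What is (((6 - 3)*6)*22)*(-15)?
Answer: -5940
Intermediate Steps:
(((6 - 3)*6)*22)*(-15) = ((3*6)*22)*(-15) = (18*22)*(-15) = 396*(-15) = -5940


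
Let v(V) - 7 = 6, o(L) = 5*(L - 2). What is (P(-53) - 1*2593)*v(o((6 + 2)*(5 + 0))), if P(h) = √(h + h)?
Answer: -33709 + 13*I*√106 ≈ -33709.0 + 133.84*I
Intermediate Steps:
P(h) = √2*√h (P(h) = √(2*h) = √2*√h)
o(L) = -10 + 5*L (o(L) = 5*(-2 + L) = -10 + 5*L)
v(V) = 13 (v(V) = 7 + 6 = 13)
(P(-53) - 1*2593)*v(o((6 + 2)*(5 + 0))) = (√2*√(-53) - 1*2593)*13 = (√2*(I*√53) - 2593)*13 = (I*√106 - 2593)*13 = (-2593 + I*√106)*13 = -33709 + 13*I*√106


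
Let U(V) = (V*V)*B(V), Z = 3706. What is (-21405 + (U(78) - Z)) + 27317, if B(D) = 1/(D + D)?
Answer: 2245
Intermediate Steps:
B(D) = 1/(2*D)
U(V) = V/2 (U(V) = (V*V)*(1/(2*V)) = V²*(1/(2*V)) = V/2)
(-21405 + (U(78) - Z)) + 27317 = (-21405 + ((½)*78 - 1*3706)) + 27317 = (-21405 + (39 - 3706)) + 27317 = (-21405 - 3667) + 27317 = -25072 + 27317 = 2245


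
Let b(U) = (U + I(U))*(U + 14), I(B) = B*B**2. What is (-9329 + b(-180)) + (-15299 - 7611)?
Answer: 968109641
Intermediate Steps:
I(B) = B**3
b(U) = (14 + U)*(U + U**3) (b(U) = (U + U**3)*(U + 14) = (U + U**3)*(14 + U) = (14 + U)*(U + U**3))
(-9329 + b(-180)) + (-15299 - 7611) = (-9329 - 180*(14 - 180 + (-180)**3 + 14*(-180)**2)) + (-15299 - 7611) = (-9329 - 180*(14 - 180 - 5832000 + 14*32400)) - 22910 = (-9329 - 180*(14 - 180 - 5832000 + 453600)) - 22910 = (-9329 - 180*(-5378566)) - 22910 = (-9329 + 968141880) - 22910 = 968132551 - 22910 = 968109641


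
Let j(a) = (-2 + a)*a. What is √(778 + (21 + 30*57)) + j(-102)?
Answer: 10608 + √2509 ≈ 10658.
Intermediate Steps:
j(a) = a*(-2 + a)
√(778 + (21 + 30*57)) + j(-102) = √(778 + (21 + 30*57)) - 102*(-2 - 102) = √(778 + (21 + 1710)) - 102*(-104) = √(778 + 1731) + 10608 = √2509 + 10608 = 10608 + √2509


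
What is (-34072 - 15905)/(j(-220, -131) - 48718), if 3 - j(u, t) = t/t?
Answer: 49977/48716 ≈ 1.0259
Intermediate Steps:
j(u, t) = 2 (j(u, t) = 3 - t/t = 3 - 1*1 = 3 - 1 = 2)
(-34072 - 15905)/(j(-220, -131) - 48718) = (-34072 - 15905)/(2 - 48718) = -49977/(-48716) = -49977*(-1/48716) = 49977/48716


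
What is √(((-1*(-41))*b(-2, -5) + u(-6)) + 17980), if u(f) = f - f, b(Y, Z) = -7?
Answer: √17693 ≈ 133.02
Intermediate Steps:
u(f) = 0
√(((-1*(-41))*b(-2, -5) + u(-6)) + 17980) = √((-1*(-41)*(-7) + 0) + 17980) = √((41*(-7) + 0) + 17980) = √((-287 + 0) + 17980) = √(-287 + 17980) = √17693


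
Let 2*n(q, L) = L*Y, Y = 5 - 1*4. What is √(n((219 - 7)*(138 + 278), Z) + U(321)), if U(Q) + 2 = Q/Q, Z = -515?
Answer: I*√1034/2 ≈ 16.078*I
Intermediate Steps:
Y = 1 (Y = 5 - 4 = 1)
U(Q) = -1 (U(Q) = -2 + Q/Q = -2 + 1 = -1)
n(q, L) = L/2 (n(q, L) = (L*1)/2 = L/2)
√(n((219 - 7)*(138 + 278), Z) + U(321)) = √((½)*(-515) - 1) = √(-515/2 - 1) = √(-517/2) = I*√1034/2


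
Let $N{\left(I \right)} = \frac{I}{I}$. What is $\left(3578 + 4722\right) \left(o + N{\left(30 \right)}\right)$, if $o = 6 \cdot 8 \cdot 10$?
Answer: $3992300$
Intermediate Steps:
$o = 480$ ($o = 48 \cdot 10 = 480$)
$N{\left(I \right)} = 1$
$\left(3578 + 4722\right) \left(o + N{\left(30 \right)}\right) = \left(3578 + 4722\right) \left(480 + 1\right) = 8300 \cdot 481 = 3992300$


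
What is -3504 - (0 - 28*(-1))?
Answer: -3532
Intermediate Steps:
-3504 - (0 - 28*(-1)) = -3504 - (0 + 28) = -3504 - 1*28 = -3504 - 28 = -3532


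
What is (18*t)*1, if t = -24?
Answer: -432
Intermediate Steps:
(18*t)*1 = (18*(-24))*1 = -432*1 = -432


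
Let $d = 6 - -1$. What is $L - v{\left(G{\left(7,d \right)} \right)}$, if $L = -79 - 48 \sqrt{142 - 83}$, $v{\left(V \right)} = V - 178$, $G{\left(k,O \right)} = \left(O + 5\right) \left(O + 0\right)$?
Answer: $15 - 48 \sqrt{59} \approx -353.69$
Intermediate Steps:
$d = 7$ ($d = 6 + 1 = 7$)
$G{\left(k,O \right)} = O \left(5 + O\right)$ ($G{\left(k,O \right)} = \left(5 + O\right) O = O \left(5 + O\right)$)
$v{\left(V \right)} = -178 + V$ ($v{\left(V \right)} = V - 178 = -178 + V$)
$L = -79 - 48 \sqrt{59} \approx -447.69$
$L - v{\left(G{\left(7,d \right)} \right)} = \left(-79 - 48 \sqrt{59}\right) - \left(-178 + 7 \left(5 + 7\right)\right) = \left(-79 - 48 \sqrt{59}\right) - \left(-178 + 7 \cdot 12\right) = \left(-79 - 48 \sqrt{59}\right) - \left(-178 + 84\right) = \left(-79 - 48 \sqrt{59}\right) - -94 = \left(-79 - 48 \sqrt{59}\right) + 94 = 15 - 48 \sqrt{59}$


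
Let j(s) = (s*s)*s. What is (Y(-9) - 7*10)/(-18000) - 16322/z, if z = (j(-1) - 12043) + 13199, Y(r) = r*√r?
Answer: -1958101/138600 + 3*I/2000 ≈ -14.128 + 0.0015*I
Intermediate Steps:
j(s) = s³ (j(s) = s²*s = s³)
Y(r) = r^(3/2)
z = 1155 (z = ((-1)³ - 12043) + 13199 = (-1 - 12043) + 13199 = -12044 + 13199 = 1155)
(Y(-9) - 7*10)/(-18000) - 16322/z = ((-9)^(3/2) - 7*10)/(-18000) - 16322/1155 = (-27*I - 70)*(-1/18000) - 16322*1/1155 = (-70 - 27*I)*(-1/18000) - 16322/1155 = (7/1800 + 3*I/2000) - 16322/1155 = -1958101/138600 + 3*I/2000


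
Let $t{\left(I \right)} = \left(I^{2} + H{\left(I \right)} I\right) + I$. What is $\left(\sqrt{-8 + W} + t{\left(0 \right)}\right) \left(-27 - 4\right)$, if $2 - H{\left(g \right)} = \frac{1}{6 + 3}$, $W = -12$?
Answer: $- 62 i \sqrt{5} \approx - 138.64 i$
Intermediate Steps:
$H{\left(g \right)} = \frac{17}{9}$ ($H{\left(g \right)} = 2 - \frac{1}{6 + 3} = 2 - \frac{1}{9} = \frac{17}{9}$)
$t{\left(I \right)} = I^{2} + \frac{26 I}{9}$ ($t{\left(I \right)} = \left(I^{2} + \frac{17 I}{9}\right) + I = I^{2} + \frac{26 I}{9}$)
$\left(\sqrt{-8 + W} + t{\left(0 \right)}\right) \left(-27 - 4\right) = \left(\sqrt{-8 - 12} + \frac{1}{9} \cdot 0 \left(26 + 9 \cdot 0\right)\right) \left(-27 - 4\right) = \left(\sqrt{-20} + \frac{1}{9} \cdot 0 \left(26 + 0\right)\right) \left(-31\right) = \left(2 i \sqrt{5} + \frac{1}{9} \cdot 0 \cdot 26\right) \left(-31\right) = \left(2 i \sqrt{5} + 0\right) \left(-31\right) = 2 i \sqrt{5} \left(-31\right) = - 62 i \sqrt{5}$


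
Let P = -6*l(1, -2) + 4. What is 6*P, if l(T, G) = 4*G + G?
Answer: 384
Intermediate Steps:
l(T, G) = 5*G
P = 64 (P = -30*(-2) + 4 = -6*(-10) + 4 = 60 + 4 = 64)
6*P = 6*64 = 384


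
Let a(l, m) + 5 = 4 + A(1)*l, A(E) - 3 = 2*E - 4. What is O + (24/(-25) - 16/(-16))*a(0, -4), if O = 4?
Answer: 99/25 ≈ 3.9600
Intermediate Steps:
A(E) = -1 + 2*E (A(E) = 3 + (2*E - 4) = 3 + (-4 + 2*E) = -1 + 2*E)
a(l, m) = -1 + l (a(l, m) = -5 + (4 + (-1 + 2*1)*l) = -5 + (4 + (-1 + 2)*l) = -5 + (4 + 1*l) = -5 + (4 + l) = -1 + l)
O + (24/(-25) - 16/(-16))*a(0, -4) = 4 + (24/(-25) - 16/(-16))*(-1 + 0) = 4 + (24*(-1/25) - 16*(-1/16))*(-1) = 4 + (-24/25 + 1)*(-1) = 4 + (1/25)*(-1) = 4 - 1/25 = 99/25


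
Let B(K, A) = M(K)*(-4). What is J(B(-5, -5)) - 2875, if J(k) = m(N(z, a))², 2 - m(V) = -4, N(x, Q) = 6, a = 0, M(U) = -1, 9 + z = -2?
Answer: -2839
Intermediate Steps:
z = -11 (z = -9 - 2 = -11)
B(K, A) = 4 (B(K, A) = -1*(-4) = 4)
m(V) = 6 (m(V) = 2 - 1*(-4) = 2 + 4 = 6)
J(k) = 36 (J(k) = 6² = 36)
J(B(-5, -5)) - 2875 = 36 - 2875 = -2839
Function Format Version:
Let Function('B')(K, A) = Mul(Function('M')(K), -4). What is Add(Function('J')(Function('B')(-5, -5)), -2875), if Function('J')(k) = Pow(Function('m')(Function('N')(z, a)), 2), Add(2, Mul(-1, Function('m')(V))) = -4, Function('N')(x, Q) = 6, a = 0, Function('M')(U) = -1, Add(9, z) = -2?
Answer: -2839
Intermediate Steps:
z = -11 (z = Add(-9, -2) = -11)
Function('B')(K, A) = 4 (Function('B')(K, A) = Mul(-1, -4) = 4)
Function('m')(V) = 6 (Function('m')(V) = Add(2, Mul(-1, -4)) = Add(2, 4) = 6)
Function('J')(k) = 36 (Function('J')(k) = Pow(6, 2) = 36)
Add(Function('J')(Function('B')(-5, -5)), -2875) = Add(36, -2875) = -2839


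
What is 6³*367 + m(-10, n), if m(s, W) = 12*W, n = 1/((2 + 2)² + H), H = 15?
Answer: 2457444/31 ≈ 79272.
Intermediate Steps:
n = 1/31 (n = 1/((2 + 2)² + 15) = 1/(4² + 15) = 1/(16 + 15) = 1/31 ≈ 0.032258)
6³*367 + m(-10, n) = 6³*367 + 12*(1/31) = 216*367 + 12/31 = 79272 + 12/31 = 2457444/31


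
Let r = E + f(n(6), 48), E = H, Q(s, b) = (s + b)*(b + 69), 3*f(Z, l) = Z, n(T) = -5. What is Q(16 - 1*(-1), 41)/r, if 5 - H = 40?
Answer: -174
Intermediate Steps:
f(Z, l) = Z/3
H = -35 (H = 5 - 1*40 = 5 - 40 = -35)
Q(s, b) = (69 + b)*(b + s) (Q(s, b) = (b + s)*(69 + b) = (69 + b)*(b + s))
E = -35
r = -110/3 (r = -35 + (⅓)*(-5) = -35 - 5/3 = -110/3 ≈ -36.667)
Q(16 - 1*(-1), 41)/r = (41² + 69*41 + 69*(16 - 1*(-1)) + 41*(16 - 1*(-1)))/(-110/3) = (1681 + 2829 + 69*(16 + 1) + 41*(16 + 1))*(-3/110) = (1681 + 2829 + 69*17 + 41*17)*(-3/110) = (1681 + 2829 + 1173 + 697)*(-3/110) = 6380*(-3/110) = -174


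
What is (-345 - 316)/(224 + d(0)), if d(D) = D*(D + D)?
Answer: -661/224 ≈ -2.9509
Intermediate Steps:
d(D) = 2*D² (d(D) = D*(2*D) = 2*D²)
(-345 - 316)/(224 + d(0)) = (-345 - 316)/(224 + 2*0²) = -661/(224 + 2*0) = -661/(224 + 0) = -661/224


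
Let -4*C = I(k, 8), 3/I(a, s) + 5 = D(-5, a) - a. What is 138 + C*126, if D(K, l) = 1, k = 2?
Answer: 615/4 ≈ 153.75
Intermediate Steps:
I(a, s) = 3/(-4 - a) (I(a, s) = 3/(-5 + (1 - a)) = 3/(-4 - a))
C = ⅛ (C = -(-3)/(4*(4 + 2)) = -(-3)/(4*6) = -¼*(-½) = ⅛ ≈ 0.12500)
138 + C*126 = 138 + (⅛)*126 = 138 + 63/4 = 615/4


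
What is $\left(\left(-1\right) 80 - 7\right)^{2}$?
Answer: $7569$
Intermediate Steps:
$\left(\left(-1\right) 80 - 7\right)^{2} = \left(-80 - 7\right)^{2} = \left(-87\right)^{2} = 7569$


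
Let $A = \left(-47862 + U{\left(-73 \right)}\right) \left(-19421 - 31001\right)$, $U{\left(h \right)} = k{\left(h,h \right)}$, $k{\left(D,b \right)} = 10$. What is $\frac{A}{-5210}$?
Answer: $- \frac{1206396772}{2605} \approx -4.6311 \cdot 10^{5}$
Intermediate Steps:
$U{\left(h \right)} = 10$
$A = 2412793544$ ($A = \left(-47862 + 10\right) \left(-19421 - 31001\right) = \left(-47852\right) \left(-50422\right) = 2412793544$)
$\frac{A}{-5210} = \frac{2412793544}{-5210} = 2412793544 \left(- \frac{1}{5210}\right) = - \frac{1206396772}{2605}$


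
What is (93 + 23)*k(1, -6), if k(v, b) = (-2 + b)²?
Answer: 7424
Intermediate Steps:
(93 + 23)*k(1, -6) = (93 + 23)*(-2 - 6)² = 116*(-8)² = 116*64 = 7424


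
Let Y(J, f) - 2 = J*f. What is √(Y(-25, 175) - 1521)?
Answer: I*√5894 ≈ 76.772*I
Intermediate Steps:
Y(J, f) = 2 + J*f
√(Y(-25, 175) - 1521) = √((2 - 25*175) - 1521) = √((2 - 4375) - 1521) = √(-4373 - 1521) = √(-5894) = I*√5894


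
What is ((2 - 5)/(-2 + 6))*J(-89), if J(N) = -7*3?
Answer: 63/4 ≈ 15.750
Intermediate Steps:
J(N) = -21
((2 - 5)/(-2 + 6))*J(-89) = ((2 - 5)/(-2 + 6))*(-21) = -3/4*(-21) = -3*¼*(-21) = -¾*(-21) = 63/4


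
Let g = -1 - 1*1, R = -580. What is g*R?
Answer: 1160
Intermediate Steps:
g = -2 (g = -1 - 1 = -2)
g*R = -2*(-580) = 1160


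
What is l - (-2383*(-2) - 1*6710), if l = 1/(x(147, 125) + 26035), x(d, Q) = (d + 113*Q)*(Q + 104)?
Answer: 6404163913/3294323 ≈ 1944.0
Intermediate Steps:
x(d, Q) = (104 + Q)*(d + 113*Q) (x(d, Q) = (d + 113*Q)*(104 + Q) = (104 + Q)*(d + 113*Q))
l = 1/3294323 (l = 1/((104*147 + 113*125**2 + 11752*125 + 125*147) + 26035) = 1/((15288 + 113*15625 + 1469000 + 18375) + 26035) = 1/((15288 + 1765625 + 1469000 + 18375) + 26035) = 1/(3268288 + 26035) = 1/3294323 ≈ 3.0355e-7)
l - (-2383*(-2) - 1*6710) = 1/3294323 - (-2383*(-2) - 1*6710) = 1/3294323 - (4766 - 6710) = 1/3294323 - 1*(-1944) = 1/3294323 + 1944 = 6404163913/3294323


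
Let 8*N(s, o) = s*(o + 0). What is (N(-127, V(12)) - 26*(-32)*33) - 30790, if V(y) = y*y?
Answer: -5620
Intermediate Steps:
V(y) = y²
N(s, o) = o*s/8 (N(s, o) = (s*(o + 0))/8 = (s*o)/8 = (o*s)/8 = o*s/8)
(N(-127, V(12)) - 26*(-32)*33) - 30790 = ((⅛)*12²*(-127) - 26*(-32)*33) - 30790 = ((⅛)*144*(-127) + 832*33) - 30790 = (-2286 + 27456) - 30790 = 25170 - 30790 = -5620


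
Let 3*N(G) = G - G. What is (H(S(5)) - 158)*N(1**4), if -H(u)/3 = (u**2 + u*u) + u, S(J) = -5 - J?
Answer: 0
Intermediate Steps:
H(u) = -6*u**2 - 3*u (H(u) = -3*((u**2 + u*u) + u) = -3*((u**2 + u**2) + u) = -3*(2*u**2 + u) = -3*(u + 2*u**2) = -6*u**2 - 3*u)
N(G) = 0 (N(G) = (G - G)/3 = (1/3)*0 = 0)
(H(S(5)) - 158)*N(1**4) = (-3*(-5 - 1*5)*(1 + 2*(-5 - 1*5)) - 158)*0 = (-3*(-5 - 5)*(1 + 2*(-5 - 5)) - 158)*0 = (-3*(-10)*(1 + 2*(-10)) - 158)*0 = (-3*(-10)*(1 - 20) - 158)*0 = (-3*(-10)*(-19) - 158)*0 = (-570 - 158)*0 = -728*0 = 0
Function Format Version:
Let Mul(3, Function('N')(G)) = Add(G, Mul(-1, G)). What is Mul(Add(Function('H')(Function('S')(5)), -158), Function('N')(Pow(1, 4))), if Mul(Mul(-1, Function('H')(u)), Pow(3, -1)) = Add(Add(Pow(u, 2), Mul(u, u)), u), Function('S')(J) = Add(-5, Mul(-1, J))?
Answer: 0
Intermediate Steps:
Function('H')(u) = Add(Mul(-6, Pow(u, 2)), Mul(-3, u)) (Function('H')(u) = Mul(-3, Add(Add(Pow(u, 2), Mul(u, u)), u)) = Mul(-3, Add(Add(Pow(u, 2), Pow(u, 2)), u)) = Mul(-3, Add(Mul(2, Pow(u, 2)), u)) = Mul(-3, Add(u, Mul(2, Pow(u, 2)))) = Add(Mul(-6, Pow(u, 2)), Mul(-3, u)))
Function('N')(G) = 0 (Function('N')(G) = Mul(Rational(1, 3), Add(G, Mul(-1, G))) = Mul(Rational(1, 3), 0) = 0)
Mul(Add(Function('H')(Function('S')(5)), -158), Function('N')(Pow(1, 4))) = Mul(Add(Mul(-3, Add(-5, Mul(-1, 5)), Add(1, Mul(2, Add(-5, Mul(-1, 5))))), -158), 0) = Mul(Add(Mul(-3, Add(-5, -5), Add(1, Mul(2, Add(-5, -5)))), -158), 0) = Mul(Add(Mul(-3, -10, Add(1, Mul(2, -10))), -158), 0) = Mul(Add(Mul(-3, -10, Add(1, -20)), -158), 0) = Mul(Add(Mul(-3, -10, -19), -158), 0) = Mul(Add(-570, -158), 0) = Mul(-728, 0) = 0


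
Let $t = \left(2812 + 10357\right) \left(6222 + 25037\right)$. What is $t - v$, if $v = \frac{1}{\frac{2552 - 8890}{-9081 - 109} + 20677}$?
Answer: $\frac{39112484755393069}{95013984} \approx 4.1165 \cdot 10^{8}$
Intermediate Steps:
$v = \frac{4595}{95013984}$ ($v = \frac{1}{- \frac{6338}{-9190} + 20677} = \frac{1}{\left(-6338\right) \left(- \frac{1}{9190}\right) + 20677} = \frac{1}{\frac{3169}{4595} + 20677} = \frac{1}{\frac{95013984}{4595}} = \frac{4595}{95013984} \approx 4.8361 \cdot 10^{-5}$)
$t = 411649771$ ($t = 13169 \cdot 31259 = 411649771$)
$t - v = 411649771 - \frac{4595}{95013984} = \frac{39112484755393069}{95013984}$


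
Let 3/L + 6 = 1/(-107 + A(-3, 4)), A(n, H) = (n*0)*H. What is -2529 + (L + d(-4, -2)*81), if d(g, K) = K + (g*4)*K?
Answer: -63978/643 ≈ -99.499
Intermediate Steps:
A(n, H) = 0 (A(n, H) = 0*H = 0)
d(g, K) = K + 4*K*g (d(g, K) = K + (4*g)*K = K + 4*K*g)
L = -321/643 (L = 3/(-6 + 1/(-107 + 0)) = 3/(-6 + 1/(-107)) = 3/(-6 - 1/107) = 3/(-643/107) = 3*(-107/643) = -321/643 ≈ -0.49922)
-2529 + (L + d(-4, -2)*81) = -2529 + (-321/643 - 2*(1 + 4*(-4))*81) = -2529 + (-321/643 - 2*(1 - 16)*81) = -2529 + (-321/643 - 2*(-15)*81) = -2529 + (-321/643 + 30*81) = -2529 + (-321/643 + 2430) = -2529 + 1562169/643 = -63978/643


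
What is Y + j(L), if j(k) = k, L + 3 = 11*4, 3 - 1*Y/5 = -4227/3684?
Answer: 75813/1228 ≈ 61.737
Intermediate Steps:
Y = 25465/1228 (Y = 15 - (-21135)/3684 = 15 - 5*(-1409/1228) = 15 + 7045/1228 = 25465/1228 ≈ 20.737)
L = 41 (L = -3 + 11*4 = -3 + 44 = 41)
Y + j(L) = 25465/1228 + 41 = 75813/1228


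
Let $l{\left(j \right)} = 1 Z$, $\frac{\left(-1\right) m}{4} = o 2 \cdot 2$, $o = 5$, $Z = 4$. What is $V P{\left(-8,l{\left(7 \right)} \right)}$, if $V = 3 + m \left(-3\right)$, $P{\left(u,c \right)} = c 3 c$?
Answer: $11664$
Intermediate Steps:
$m = -80$ ($m = - 4 \cdot 5 \cdot 2 \cdot 2 = - 4 \cdot 10 \cdot 2 = \left(-4\right) 20 = -80$)
$l{\left(j \right)} = 4$ ($l{\left(j \right)} = 1 \cdot 4 = 4$)
$P{\left(u,c \right)} = 3 c^{2}$ ($P{\left(u,c \right)} = 3 c c = 3 c^{2}$)
$V = 243$ ($V = 3 - -240 = 3 + 240 = 243$)
$V P{\left(-8,l{\left(7 \right)} \right)} = 243 \cdot 3 \cdot 4^{2} = 243 \cdot 3 \cdot 16 = 243 \cdot 48 = 11664$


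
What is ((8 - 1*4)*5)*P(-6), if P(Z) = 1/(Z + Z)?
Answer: -5/3 ≈ -1.6667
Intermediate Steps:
P(Z) = 1/(2*Z)
((8 - 1*4)*5)*P(-6) = ((8 - 1*4)*5)*((1/2)/(-6)) = ((8 - 4)*5)*((1/2)*(-1/6)) = (4*5)*(-1/12) = 20*(-1/12) = -5/3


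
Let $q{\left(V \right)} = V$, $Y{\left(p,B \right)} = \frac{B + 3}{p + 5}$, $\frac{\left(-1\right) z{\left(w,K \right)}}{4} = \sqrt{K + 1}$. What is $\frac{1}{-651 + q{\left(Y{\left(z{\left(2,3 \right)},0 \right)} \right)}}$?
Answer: $- \frac{1}{652} \approx -0.0015337$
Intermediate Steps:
$z{\left(w,K \right)} = - 4 \sqrt{1 + K}$ ($z{\left(w,K \right)} = - 4 \sqrt{K + 1} = - 4 \sqrt{1 + K}$)
$Y{\left(p,B \right)} = \frac{3 + B}{5 + p}$
$\frac{1}{-651 + q{\left(Y{\left(z{\left(2,3 \right)},0 \right)} \right)}} = \frac{1}{-651 + \frac{3 + 0}{5 - 4 \sqrt{1 + 3}}} = \frac{1}{-651 + \frac{1}{5 - 4 \sqrt{4}} \cdot 3} = \frac{1}{-651 + \frac{1}{5 - 8} \cdot 3} = \frac{1}{-651 + \frac{1}{-3} \cdot 3} = \frac{1}{-651 - 1} = \frac{1}{-652} = - \frac{1}{652}$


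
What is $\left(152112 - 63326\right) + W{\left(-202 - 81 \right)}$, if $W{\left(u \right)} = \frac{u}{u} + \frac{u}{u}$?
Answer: $88788$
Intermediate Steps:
$W{\left(u \right)} = 2$ ($W{\left(u \right)} = 1 + 1 = 2$)
$\left(152112 - 63326\right) + W{\left(-202 - 81 \right)} = \left(152112 - 63326\right) + 2 = 88786 + 2 = 88788$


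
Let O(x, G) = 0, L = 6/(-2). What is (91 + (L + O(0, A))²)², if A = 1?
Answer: 10000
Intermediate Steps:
L = -3 (L = 6*(-½) = -3)
(91 + (L + O(0, A))²)² = (91 + (-3 + 0)²)² = (91 + (-3)²)² = (91 + 9)² = 100² = 10000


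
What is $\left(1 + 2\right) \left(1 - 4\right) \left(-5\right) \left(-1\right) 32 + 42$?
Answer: $-1398$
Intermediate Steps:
$\left(1 + 2\right) \left(1 - 4\right) \left(-5\right) \left(-1\right) 32 + 42 = 3 \left(-3\right) \left(-5\right) \left(-1\right) 32 + 42 = \left(-9\right) \left(-5\right) \left(-1\right) 32 + 42 = 45 \left(-1\right) 32 + 42 = \left(-45\right) 32 + 42 = -1440 + 42 = -1398$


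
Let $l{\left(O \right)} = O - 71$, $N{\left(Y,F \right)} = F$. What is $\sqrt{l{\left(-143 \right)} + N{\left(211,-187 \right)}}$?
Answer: $i \sqrt{401} \approx 20.025 i$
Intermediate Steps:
$l{\left(O \right)} = -71 + O$
$\sqrt{l{\left(-143 \right)} + N{\left(211,-187 \right)}} = \sqrt{\left(-71 - 143\right) - 187} = \sqrt{-214 - 187} = \sqrt{-401} = i \sqrt{401}$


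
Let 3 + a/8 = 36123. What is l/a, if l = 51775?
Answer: 10355/57792 ≈ 0.17918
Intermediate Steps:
a = 288960 (a = -24 + 8*36123 = -24 + 288984 = 288960)
l/a = 51775/288960 = 51775*(1/288960) = 10355/57792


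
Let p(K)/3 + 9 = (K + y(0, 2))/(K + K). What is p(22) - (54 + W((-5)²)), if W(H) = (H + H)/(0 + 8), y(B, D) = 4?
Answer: -3761/44 ≈ -85.477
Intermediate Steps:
W(H) = H/4 (W(H) = (2*H)/8 = (2*H)*(⅛) = H/4)
p(K) = -27 + 3*(4 + K)/(2*K) (p(K) = -27 + 3*((K + 4)/(K + K)) = -27 + 3*((4 + K)/((2*K))) = -27 + 3*((4 + K)*(1/(2*K))) = -27 + 3*((4 + K)/(2*K)) = -27 + 3*(4 + K)/(2*K))
p(22) - (54 + W((-5)²)) = (-51/2 + 6/22) - (54 + (¼)*(-5)²) = (-51/2 + 6*(1/22)) - (54 + (¼)*25) = (-51/2 + 3/11) - (54 + 25/4) = -555/22 - 1*241/4 = -555/22 - 241/4 = -3761/44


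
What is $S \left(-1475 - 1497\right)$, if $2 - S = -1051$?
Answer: $-3129516$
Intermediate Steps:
$S = 1053$ ($S = 2 - -1051 = 2 + 1051 = 1053$)
$S \left(-1475 - 1497\right) = 1053 \left(-1475 - 1497\right) = 1053 \left(-2972\right) = -3129516$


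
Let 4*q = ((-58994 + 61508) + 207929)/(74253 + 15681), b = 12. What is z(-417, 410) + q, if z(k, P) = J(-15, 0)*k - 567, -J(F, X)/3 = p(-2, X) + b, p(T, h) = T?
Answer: 4296537491/359736 ≈ 11944.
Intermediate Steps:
J(F, X) = -30 (J(F, X) = -3*(-2 + 12) = -3*10 = -30)
z(k, P) = -567 - 30*k (z(k, P) = -30*k - 567 = -567 - 30*k)
q = 210443/359736 (q = (((-58994 + 61508) + 207929)/(74253 + 15681))/4 = ((2514 + 207929)/89934)/4 = (210443*(1/89934))/4 = (¼)*(210443/89934) = 210443/359736 ≈ 0.58499)
z(-417, 410) + q = (-567 - 30*(-417)) + 210443/359736 = (-567 + 12510) + 210443/359736 = 11943 + 210443/359736 = 4296537491/359736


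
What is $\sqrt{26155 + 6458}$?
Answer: $\sqrt{32613} \approx 180.59$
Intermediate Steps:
$\sqrt{26155 + 6458} = \sqrt{32613}$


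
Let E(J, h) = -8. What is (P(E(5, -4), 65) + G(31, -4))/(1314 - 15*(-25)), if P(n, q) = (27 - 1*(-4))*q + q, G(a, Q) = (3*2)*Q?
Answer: 2056/1689 ≈ 1.2173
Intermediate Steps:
G(a, Q) = 6*Q
P(n, q) = 32*q (P(n, q) = (27 + 4)*q + q = 31*q + q = 32*q)
(P(E(5, -4), 65) + G(31, -4))/(1314 - 15*(-25)) = (32*65 + 6*(-4))/(1314 - 15*(-25)) = (2080 - 24)/(1314 + 375) = 2056/1689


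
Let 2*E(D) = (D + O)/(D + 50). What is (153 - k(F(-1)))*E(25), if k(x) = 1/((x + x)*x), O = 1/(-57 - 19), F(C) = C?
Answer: 38613/1520 ≈ 25.403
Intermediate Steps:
O = -1/76 (O = 1/(-76) = -1/76 ≈ -0.013158)
E(D) = (-1/76 + D)/(2*(50 + D)) (E(D) = ((D - 1/76)/(D + 50))/2 = ((-1/76 + D)/(50 + D))/2 = (-1/76 + D)/(2*(50 + D)))
k(x) = 1/(2*x**2) (k(x) = 1/(((2*x))*x) = (1/(2*x))/x = 1/(2*x**2))
(153 - k(F(-1)))*E(25) = (153 - 1/(2*(-1)**2))*((-1 + 76*25)/(152*(50 + 25))) = (153 - 1/2)*((1/152)*(-1 + 1900)/75) = (153 - 1*1/2)*((1/152)*(1/75)*1899) = (153 - 1/2)*(633/3800) = (305/2)*(633/3800) = 38613/1520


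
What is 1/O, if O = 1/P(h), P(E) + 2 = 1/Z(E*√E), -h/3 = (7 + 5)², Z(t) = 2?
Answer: -3/2 ≈ -1.5000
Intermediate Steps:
h = -432 (h = -3*(7 + 5)² = -3*12² = -3*144 = -432)
P(E) = -3/2 (P(E) = -2 + 1/2 = -2 + ½ = -3/2)
O = -⅔ (O = 1/(-3/2) = -⅔ ≈ -0.66667)
1/O = 1/(-⅔) = -3/2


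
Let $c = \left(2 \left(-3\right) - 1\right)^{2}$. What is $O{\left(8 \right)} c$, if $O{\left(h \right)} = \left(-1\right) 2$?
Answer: $-98$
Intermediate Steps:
$O{\left(h \right)} = -2$
$c = 49$ ($c = \left(-6 - 1\right)^{2} = \left(-7\right)^{2} = 49$)
$O{\left(8 \right)} c = \left(-2\right) 49 = -98$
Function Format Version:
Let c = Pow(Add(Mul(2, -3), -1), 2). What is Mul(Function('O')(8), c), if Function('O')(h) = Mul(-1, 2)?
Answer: -98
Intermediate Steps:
Function('O')(h) = -2
c = 49 (c = Pow(Add(-6, -1), 2) = Pow(-7, 2) = 49)
Mul(Function('O')(8), c) = Mul(-2, 49) = -98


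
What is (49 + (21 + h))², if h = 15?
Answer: 7225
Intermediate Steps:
(49 + (21 + h))² = (49 + (21 + 15))² = (49 + 36)² = 85² = 7225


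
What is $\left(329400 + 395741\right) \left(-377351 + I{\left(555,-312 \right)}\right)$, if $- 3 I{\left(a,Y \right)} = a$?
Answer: $-273766832576$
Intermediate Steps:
$I{\left(a,Y \right)} = - \frac{a}{3}$
$\left(329400 + 395741\right) \left(-377351 + I{\left(555,-312 \right)}\right) = \left(329400 + 395741\right) \left(-377351 - 185\right) = 725141 \left(-377351 - 185\right) = 725141 \left(-377536\right) = -273766832576$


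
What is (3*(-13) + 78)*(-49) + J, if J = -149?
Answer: -2060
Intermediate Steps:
(3*(-13) + 78)*(-49) + J = (3*(-13) + 78)*(-49) - 149 = (-39 + 78)*(-49) - 149 = 39*(-49) - 149 = -1911 - 149 = -2060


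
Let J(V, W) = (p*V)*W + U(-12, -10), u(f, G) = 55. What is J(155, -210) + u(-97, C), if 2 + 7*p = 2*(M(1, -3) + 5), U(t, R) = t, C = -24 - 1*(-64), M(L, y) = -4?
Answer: 43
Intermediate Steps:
C = 40 (C = -24 + 64 = 40)
p = 0 (p = -2/7 + (2*(-4 + 5))/7 = -2/7 + (2*1)/7 = -2/7 + (1/7)*2 = -2/7 + 2/7 = 0)
J(V, W) = -12 (J(V, W) = (0*V)*W - 12 = 0*W - 12 = 0 - 12 = -12)
J(155, -210) + u(-97, C) = -12 + 55 = 43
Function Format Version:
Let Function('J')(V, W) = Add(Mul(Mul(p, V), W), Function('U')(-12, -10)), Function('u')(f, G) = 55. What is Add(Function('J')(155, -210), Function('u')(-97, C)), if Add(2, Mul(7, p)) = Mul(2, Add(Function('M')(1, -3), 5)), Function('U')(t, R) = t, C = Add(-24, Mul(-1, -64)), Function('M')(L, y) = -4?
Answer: 43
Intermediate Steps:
C = 40 (C = Add(-24, 64) = 40)
p = 0 (p = Add(Rational(-2, 7), Mul(Rational(1, 7), Mul(2, Add(-4, 5)))) = Add(Rational(-2, 7), Mul(Rational(1, 7), Mul(2, 1))) = Add(Rational(-2, 7), Mul(Rational(1, 7), 2)) = Add(Rational(-2, 7), Rational(2, 7)) = 0)
Function('J')(V, W) = -12 (Function('J')(V, W) = Add(Mul(Mul(0, V), W), -12) = Add(Mul(0, W), -12) = Add(0, -12) = -12)
Add(Function('J')(155, -210), Function('u')(-97, C)) = Add(-12, 55) = 43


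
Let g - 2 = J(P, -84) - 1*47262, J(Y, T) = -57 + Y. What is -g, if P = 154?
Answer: 47163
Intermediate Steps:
g = -47163 (g = 2 + ((-57 + 154) - 1*47262) = 2 + (97 - 47262) = 2 - 47165 = -47163)
-g = -1*(-47163) = 47163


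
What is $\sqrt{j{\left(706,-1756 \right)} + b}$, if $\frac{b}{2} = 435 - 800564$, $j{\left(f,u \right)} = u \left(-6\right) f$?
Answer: $\sqrt{5838158} \approx 2416.2$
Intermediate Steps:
$j{\left(f,u \right)} = - 6 f u$ ($j{\left(f,u \right)} = - 6 u f = - 6 f u$)
$b = -1600258$ ($b = 2 \left(435 - 800564\right) = 2 \left(-800129\right) = -1600258$)
$\sqrt{j{\left(706,-1756 \right)} + b} = \sqrt{\left(-6\right) 706 \left(-1756\right) - 1600258} = \sqrt{7438416 - 1600258} = \sqrt{5838158}$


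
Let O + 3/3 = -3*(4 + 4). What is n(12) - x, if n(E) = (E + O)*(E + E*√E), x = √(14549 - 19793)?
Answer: -156 - 312*√3 - 2*I*√1311 ≈ -696.4 - 72.416*I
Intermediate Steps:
O = -25 (O = -1 - 3*(4 + 4) = -1 - 3*8 = -1 - 24 = -25)
x = 2*I*√1311 (x = √(-5244) = 2*I*√1311 ≈ 72.416*I)
n(E) = (-25 + E)*(E + E^(3/2)) (n(E) = (E - 25)*(E + E*√E) = (-25 + E)*(E + E^(3/2)))
n(12) - x = (12² + 12^(5/2) - 25*12 - 600*√3) - 2*I*√1311 = (144 + 288*√3 - 300 - 600*√3) - 2*I*√1311 = (-156 - 312*√3) - 2*I*√1311 = -156 - 312*√3 - 2*I*√1311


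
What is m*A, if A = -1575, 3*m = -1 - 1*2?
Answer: 1575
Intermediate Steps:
m = -1 (m = (-1 - 1*2)/3 = (-1 - 2)/3 = (⅓)*(-3) = -1)
m*A = -1*(-1575) = 1575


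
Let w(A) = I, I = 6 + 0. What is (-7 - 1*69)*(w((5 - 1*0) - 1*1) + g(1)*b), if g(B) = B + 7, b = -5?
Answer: 2584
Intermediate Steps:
g(B) = 7 + B
I = 6
w(A) = 6
(-7 - 1*69)*(w((5 - 1*0) - 1*1) + g(1)*b) = (-7 - 1*69)*(6 + (7 + 1)*(-5)) = (-7 - 69)*(6 + 8*(-5)) = -76*(6 - 40) = -76*(-34) = 2584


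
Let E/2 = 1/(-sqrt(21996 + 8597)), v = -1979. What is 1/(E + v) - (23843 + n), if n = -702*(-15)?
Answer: -4118424412306404/119815679509 + 2*sqrt(30593)/119815679509 ≈ -34373.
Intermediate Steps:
n = 10530
E = -2*sqrt(30593)/30593 (E = 2/((-sqrt(21996 + 8597))) = 2/((-sqrt(30593))) = 2*(-sqrt(30593)/30593) = -2*sqrt(30593)/30593 ≈ -0.011435)
1/(E + v) - (23843 + n) = 1/(-2*sqrt(30593)/30593 - 1979) - (23843 + 10530) = 1/(-1979 - 2*sqrt(30593)/30593) - 1*34373 = 1/(-1979 - 2*sqrt(30593)/30593) - 34373 = -34373 + 1/(-1979 - 2*sqrt(30593)/30593)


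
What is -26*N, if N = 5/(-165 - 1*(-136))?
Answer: 130/29 ≈ 4.4828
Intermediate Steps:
N = -5/29 (N = 5/(-165 + 136) = 5/(-29) = -1/29*5 = -5/29 ≈ -0.17241)
-26*N = -26*(-5/29) = 130/29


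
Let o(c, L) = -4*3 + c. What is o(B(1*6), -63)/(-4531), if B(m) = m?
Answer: 6/4531 ≈ 0.0013242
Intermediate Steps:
o(c, L) = -12 + c
o(B(1*6), -63)/(-4531) = (-12 + 1*6)/(-4531) = (-12 + 6)*(-1/4531) = -6*(-1/4531) = 6/4531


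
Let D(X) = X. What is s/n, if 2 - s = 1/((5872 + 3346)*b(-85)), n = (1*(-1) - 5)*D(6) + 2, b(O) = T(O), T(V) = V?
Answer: -1567061/26640020 ≈ -0.058824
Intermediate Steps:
b(O) = O
n = -34 (n = (1*(-1) - 5)*6 + 2 = (-1 - 5)*6 + 2 = -6*6 + 2 = -36 + 2 = -34)
s = 1567061/783530 (s = 2 - 1/((5872 + 3346)*(-85)) = 2 - (-1)/(9218*85) = 2 - 1*(-1/783530) = 2 + 1/783530 = 1567061/783530 ≈ 2.0000)
s/n = (1567061/783530)/(-34) = (1567061/783530)*(-1/34) = -1567061/26640020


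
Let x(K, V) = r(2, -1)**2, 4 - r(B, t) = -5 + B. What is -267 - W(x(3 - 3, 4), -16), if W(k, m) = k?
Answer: -316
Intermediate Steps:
r(B, t) = 9 - B (r(B, t) = 4 - (-5 + B) = 4 + (5 - B) = 9 - B)
x(K, V) = 49 (x(K, V) = (9 - 1*2)**2 = (9 - 2)**2 = 7**2 = 49)
-267 - W(x(3 - 3, 4), -16) = -267 - 1*49 = -267 - 49 = -316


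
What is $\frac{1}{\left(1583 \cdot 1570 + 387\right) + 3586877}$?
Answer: $\frac{1}{6072574} \approx 1.6467 \cdot 10^{-7}$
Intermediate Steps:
$\frac{1}{\left(1583 \cdot 1570 + 387\right) + 3586877} = \frac{1}{\left(2485310 + 387\right) + 3586877} = \frac{1}{2485697 + 3586877} = \frac{1}{6072574}$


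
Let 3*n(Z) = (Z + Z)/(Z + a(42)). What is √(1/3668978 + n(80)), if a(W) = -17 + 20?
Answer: √536302386129347538/913575522 ≈ 0.80161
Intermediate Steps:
a(W) = 3
n(Z) = 2*Z/(3*(3 + Z)) (n(Z) = ((Z + Z)/(Z + 3))/3 = ((2*Z)/(3 + Z))/3 = (2*Z/(3 + Z))/3 = 2*Z/(3*(3 + Z)))
√(1/3668978 + n(80)) = √(1/3668978 + (⅔)*80/(3 + 80)) = √(1/3668978 + (⅔)*80/83) = √(1/3668978 + (⅔)*80*(1/83)) = √(1/3668978 + 160/249) = √(587036729/913575522) = √536302386129347538/913575522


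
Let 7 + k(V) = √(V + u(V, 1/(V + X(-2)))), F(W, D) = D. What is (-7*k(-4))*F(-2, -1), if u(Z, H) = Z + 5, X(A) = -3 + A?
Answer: -49 + 7*I*√3 ≈ -49.0 + 12.124*I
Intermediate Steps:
u(Z, H) = 5 + Z
k(V) = -7 + √(5 + 2*V) (k(V) = -7 + √(V + (5 + V)) = -7 + √(5 + 2*V))
(-7*k(-4))*F(-2, -1) = -7*(-7 + √(5 + 2*(-4)))*(-1) = -7*(-7 + √(5 - 8))*(-1) = -7*(-7 + √(-3))*(-1) = -7*(-7 + I*√3)*(-1) = (49 - 7*I*√3)*(-1) = -49 + 7*I*√3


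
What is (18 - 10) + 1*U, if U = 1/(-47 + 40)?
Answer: 55/7 ≈ 7.8571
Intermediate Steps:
U = -⅐ (U = 1/(-7) = -⅐ ≈ -0.14286)
(18 - 10) + 1*U = (18 - 10) + 1*(-⅐) = 8 - ⅐ = 55/7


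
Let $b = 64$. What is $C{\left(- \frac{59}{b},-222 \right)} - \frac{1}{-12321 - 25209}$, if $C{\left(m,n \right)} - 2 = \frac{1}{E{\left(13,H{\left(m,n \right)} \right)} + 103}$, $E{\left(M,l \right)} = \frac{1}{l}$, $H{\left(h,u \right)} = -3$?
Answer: $\frac{11615689}{5779620} \approx 2.0098$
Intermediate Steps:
$C{\left(m,n \right)} = \frac{619}{308}$ ($C{\left(m,n \right)} = 2 + \frac{1}{\frac{1}{-3} + 103} = 2 + \frac{1}{- \frac{1}{3} + 103} = 2 + \frac{1}{\frac{308}{3}} = 2 + \frac{3}{308} = \frac{619}{308}$)
$C{\left(- \frac{59}{b},-222 \right)} - \frac{1}{-12321 - 25209} = \frac{619}{308} - \frac{1}{-12321 - 25209} = \frac{619}{308} - \frac{1}{-37530} = \frac{619}{308} - - \frac{1}{37530} = \frac{619}{308} + \frac{1}{37530} = \frac{11615689}{5779620}$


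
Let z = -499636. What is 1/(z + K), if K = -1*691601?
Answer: -1/1191237 ≈ -8.3946e-7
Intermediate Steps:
K = -691601
1/(z + K) = 1/(-499636 - 691601) = 1/(-1191237) = -1/1191237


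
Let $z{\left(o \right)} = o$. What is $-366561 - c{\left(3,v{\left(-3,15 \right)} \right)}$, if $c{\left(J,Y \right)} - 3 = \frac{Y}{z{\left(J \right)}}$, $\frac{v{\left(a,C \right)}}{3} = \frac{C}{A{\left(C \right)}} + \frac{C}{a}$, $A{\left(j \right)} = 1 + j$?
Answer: $- \frac{5864959}{16} \approx -3.6656 \cdot 10^{5}$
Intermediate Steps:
$v{\left(a,C \right)} = \frac{3 C}{a} + \frac{3 C}{1 + C}$ ($v{\left(a,C \right)} = 3 \left(\frac{C}{1 + C} + \frac{C}{a}\right) = 3 \left(\frac{C}{a} + \frac{C}{1 + C}\right) = \frac{3 C}{a} + \frac{3 C}{1 + C}$)
$c{\left(J,Y \right)} = 3 + \frac{Y}{J}$
$-366561 - c{\left(3,v{\left(-3,15 \right)} \right)} = -366561 - \left(3 + \frac{3 \cdot 15 \frac{1}{-3} \frac{1}{1 + 15} \left(1 + 15 - 3\right)}{3}\right) = -366561 - \left(3 + 3 \cdot 15 \left(- \frac{1}{3}\right) \frac{1}{16} \cdot 13 \cdot \frac{1}{3}\right) = -366561 - \left(3 - \frac{65}{16}\right) = -366561 - - \frac{17}{16} = -366561 + \frac{17}{16} = - \frac{5864959}{16}$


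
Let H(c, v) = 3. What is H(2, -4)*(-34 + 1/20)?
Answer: -2037/20 ≈ -101.85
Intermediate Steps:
H(2, -4)*(-34 + 1/20) = 3*(-34 + 1/20) = 3*(-679/20) = -2037/20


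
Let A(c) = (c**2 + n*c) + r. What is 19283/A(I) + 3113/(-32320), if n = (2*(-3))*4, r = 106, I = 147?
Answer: 566610429/587803840 ≈ 0.96394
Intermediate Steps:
n = -24 (n = -6*4 = -24)
A(c) = 106 + c**2 - 24*c (A(c) = (c**2 - 24*c) + 106 = 106 + c**2 - 24*c)
19283/A(I) + 3113/(-32320) = 19283/(106 + 147**2 - 24*147) + 3113/(-32320) = 19283/(106 + 21609 - 3528) + 3113*(-1/32320) = 19283/18187 - 3113/32320 = 566610429/587803840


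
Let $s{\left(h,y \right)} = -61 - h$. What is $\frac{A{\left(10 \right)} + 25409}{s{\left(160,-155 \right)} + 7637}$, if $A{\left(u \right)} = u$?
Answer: $\frac{8473}{2472} \approx 3.4276$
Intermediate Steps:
$\frac{A{\left(10 \right)} + 25409}{s{\left(160,-155 \right)} + 7637} = \frac{10 + 25409}{\left(-61 - 160\right) + 7637} = \frac{25419}{\left(-61 - 160\right) + 7637} = \frac{25419}{-221 + 7637} = \frac{25419}{7416} = 25419 \cdot \frac{1}{7416} = \frac{8473}{2472}$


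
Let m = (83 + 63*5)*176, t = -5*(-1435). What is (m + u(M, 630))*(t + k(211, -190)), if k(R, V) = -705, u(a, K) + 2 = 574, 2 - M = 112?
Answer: 456911400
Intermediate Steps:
M = -110 (M = 2 - 1*112 = 2 - 112 = -110)
u(a, K) = 572 (u(a, K) = -2 + 574 = 572)
t = 7175
m = 70048 (m = (83 + 315)*176 = 398*176 = 70048)
(m + u(M, 630))*(t + k(211, -190)) = (70048 + 572)*(7175 - 705) = 70620*6470 = 456911400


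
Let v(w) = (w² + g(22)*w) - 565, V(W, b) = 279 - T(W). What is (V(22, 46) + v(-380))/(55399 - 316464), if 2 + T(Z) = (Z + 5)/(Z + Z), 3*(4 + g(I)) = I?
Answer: -18856031/34460580 ≈ -0.54718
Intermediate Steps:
g(I) = -4 + I/3
T(Z) = -2 + (5 + Z)/(2*Z) (T(Z) = -2 + (Z + 5)/(Z + Z) = -2 + (5 + Z)/((2*Z)) = -2 + (5 + Z)*(1/(2*Z)) = -2 + (5 + Z)/(2*Z))
V(W, b) = 279 - (5 - 3*W)/(2*W)
v(w) = -565 + w² + 10*w/3 (v(w) = (w² + (-4 + (⅓)*22)*w) - 565 = (w² + (-4 + 22/3)*w) - 565 = (w² + 10*w/3) - 565 = -565 + w² + 10*w/3)
(V(22, 46) + v(-380))/(55399 - 316464) = ((½)*(-5 + 561*22)/22 + (-565 + (-380)² + (10/3)*(-380)))/(55399 - 316464) = ((½)*(1/22)*(-5 + 12342) + (-565 + 144400 - 3800/3))/(-261065) = ((½)*(1/22)*12337 + 427705/3)*(-1/261065) = (12337/44 + 427705/3)*(-1/261065) = (18856031/132)*(-1/261065) = -18856031/34460580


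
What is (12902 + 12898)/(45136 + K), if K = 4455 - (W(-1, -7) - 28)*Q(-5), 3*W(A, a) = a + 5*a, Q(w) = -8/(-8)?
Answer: 25800/49633 ≈ 0.51982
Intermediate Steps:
Q(w) = 1 (Q(w) = -8*(-⅛) = 1)
W(A, a) = 2*a (W(A, a) = (a + 5*a)/3 = (6*a)/3 = 2*a)
K = 4497 (K = 4455 - (2*(-7) - 28) = 4455 - (-14 - 28) = 4455 - (-42) = 4455 - 1*(-42) = 4455 + 42 = 4497)
(12902 + 12898)/(45136 + K) = (12902 + 12898)/(45136 + 4497) = 25800/49633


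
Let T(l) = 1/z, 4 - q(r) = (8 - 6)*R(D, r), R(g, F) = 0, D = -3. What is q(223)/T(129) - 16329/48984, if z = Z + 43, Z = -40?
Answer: 190493/16328 ≈ 11.667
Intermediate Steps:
z = 3 (z = -40 + 43 = 3)
q(r) = 4 (q(r) = 4 - (8 - 6)*0 = 4 - 2*0 = 4 - 1*0 = 4 + 0 = 4)
T(l) = ⅓ (T(l) = 1/3 = ⅓)
q(223)/T(129) - 16329/48984 = 4/(⅓) - 16329/48984 = 4*3 - 16329*1/48984 = 12 - 5443/16328 = 190493/16328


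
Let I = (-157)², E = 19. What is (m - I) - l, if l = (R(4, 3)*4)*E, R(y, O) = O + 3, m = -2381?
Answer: -27486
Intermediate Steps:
R(y, O) = 3 + O
I = 24649
l = 456 (l = ((3 + 3)*4)*19 = (6*4)*19 = 24*19 = 456)
(m - I) - l = (-2381 - 1*24649) - 1*456 = (-2381 - 24649) - 456 = -27030 - 456 = -27486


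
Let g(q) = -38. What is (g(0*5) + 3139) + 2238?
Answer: 5339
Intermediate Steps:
(g(0*5) + 3139) + 2238 = (-38 + 3139) + 2238 = 3101 + 2238 = 5339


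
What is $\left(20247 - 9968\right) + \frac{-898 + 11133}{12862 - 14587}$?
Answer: $\frac{154096}{15} \approx 10273.0$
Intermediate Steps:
$\left(20247 - 9968\right) + \frac{-898 + 11133}{12862 - 14587} = 10279 + \frac{10235}{-1725} = 10279 + 10235 \left(- \frac{1}{1725}\right) = 10279 - \frac{89}{15} = \frac{154096}{15}$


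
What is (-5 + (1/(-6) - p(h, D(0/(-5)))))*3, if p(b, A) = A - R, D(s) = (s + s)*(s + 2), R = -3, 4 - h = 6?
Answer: -49/2 ≈ -24.500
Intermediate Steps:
h = -2 (h = 4 - 1*6 = 4 - 6 = -2)
D(s) = 2*s*(2 + s) (D(s) = (2*s)*(2 + s) = 2*s*(2 + s))
p(b, A) = 3 + A (p(b, A) = A - 1*(-3) = A + 3 = 3 + A)
(-5 + (1/(-6) - p(h, D(0/(-5)))))*3 = (-5 + (1/(-6) - (3 + 2*(0/(-5))*(2 + 0/(-5)))))*3 = (-5 + (-⅙ - (3 + 2*(0*(-⅕))*(2 + 0*(-⅕)))))*3 = (-5 + (-⅙ - (3 + 2*0*(2 + 0))))*3 = (-5 + (-⅙ - (3 + 2*0*2)))*3 = (-5 + (-⅙ - (3 + 0)))*3 = (-5 + (-⅙ - 1*3))*3 = (-5 + (-⅙ - 3))*3 = (-5 - 19/6)*3 = -49/6*3 = -49/2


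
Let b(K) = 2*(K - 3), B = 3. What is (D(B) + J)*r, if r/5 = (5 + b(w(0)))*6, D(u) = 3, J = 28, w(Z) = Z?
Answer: -930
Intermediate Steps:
b(K) = -6 + 2*K (b(K) = 2*(-3 + K) = -6 + 2*K)
r = -30 (r = 5*((5 + (-6 + 2*0))*6) = 5*((5 + (-6 + 0))*6) = 5*((5 - 6)*6) = 5*(-1*6) = 5*(-6) = -30)
(D(B) + J)*r = (3 + 28)*(-30) = 31*(-30) = -930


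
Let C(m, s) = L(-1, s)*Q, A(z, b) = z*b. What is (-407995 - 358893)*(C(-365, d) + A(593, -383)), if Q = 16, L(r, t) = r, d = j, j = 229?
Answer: 174187105880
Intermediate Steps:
d = 229
A(z, b) = b*z
C(m, s) = -16 (C(m, s) = -1*16 = -16)
(-407995 - 358893)*(C(-365, d) + A(593, -383)) = (-407995 - 358893)*(-16 - 383*593) = -766888*(-16 - 227119) = -766888*(-227135) = 174187105880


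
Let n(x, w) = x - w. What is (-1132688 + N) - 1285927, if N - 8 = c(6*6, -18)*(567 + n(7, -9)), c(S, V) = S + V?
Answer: -2408113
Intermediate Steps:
N = 10502 (N = 8 + (6*6 - 18)*(567 + (7 - 1*(-9))) = 8 + (36 - 18)*(567 + (7 + 9)) = 8 + 18*(567 + 16) = 8 + 18*583 = 8 + 10494 = 10502)
(-1132688 + N) - 1285927 = (-1132688 + 10502) - 1285927 = -1122186 - 1285927 = -2408113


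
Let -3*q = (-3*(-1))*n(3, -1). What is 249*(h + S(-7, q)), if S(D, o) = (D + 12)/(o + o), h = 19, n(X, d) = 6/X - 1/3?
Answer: 8715/2 ≈ 4357.5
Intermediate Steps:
n(X, d) = -⅓ + 6/X (n(X, d) = 6/X - 1*⅓ = 6/X - ⅓ = -⅓ + 6/X)
q = -5/3 (q = -(-3*(-1))*(⅓)*(18 - 1*3)/3/3 = -(18 - 3)/(3*3) = -15/(3*3) = -5/3 ≈ -1.6667)
S(D, o) = (12 + D)/(2*o) (S(D, o) = (12 + D)/((2*o)) = (12 + D)*(1/(2*o)) = (12 + D)/(2*o))
249*(h + S(-7, q)) = 249*(19 + (12 - 7)/(2*(-5/3))) = 249*(19 + (½)*(-⅗)*5) = 249*(19 - 3/2) = 249*(35/2) = 8715/2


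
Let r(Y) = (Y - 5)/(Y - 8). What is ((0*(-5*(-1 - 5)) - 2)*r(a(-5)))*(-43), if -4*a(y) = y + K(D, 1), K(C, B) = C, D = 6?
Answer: 602/11 ≈ 54.727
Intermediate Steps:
a(y) = -3/2 - y/4 (a(y) = -(y + 6)/4 = -(6 + y)/4 = -3/2 - y/4)
r(Y) = (-5 + Y)/(-8 + Y)
((0*(-5*(-1 - 5)) - 2)*r(a(-5)))*(-43) = ((0*(-5*(-1 - 5)) - 2)*((-5 + (-3/2 - 1/4*(-5)))/(-8 + (-3/2 - 1/4*(-5)))))*(-43) = ((0*(-5*(-6)) - 2)*((-5 + (-3/2 + 5/4))/(-8 + (-3/2 + 5/4))))*(-43) = ((0*30 - 2)*((-5 - 1/4)/(-8 - 1/4)))*(-43) = ((0 - 2)*(-21/4/(-33/4)))*(-43) = -(-8)*(-21)/(33*4)*(-43) = -2*7/11*(-43) = -14/11*(-43) = 602/11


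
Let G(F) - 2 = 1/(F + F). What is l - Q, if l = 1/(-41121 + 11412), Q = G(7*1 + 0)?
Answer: -861575/415926 ≈ -2.0715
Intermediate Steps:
G(F) = 2 + 1/(2*F) (G(F) = 2 + 1/(F + F) = 2 + 1/(2*F))
Q = 29/14 (Q = 2 + 1/(2*(7*1 + 0)) = 2 + 1/(2*(7 + 0)) = 2 + (½)/7 = 2 + (½)*(⅐) = 2 + 1/14 = 29/14 ≈ 2.0714)
l = -1/29709 (l = 1/(-29709) = -1/29709 ≈ -3.3660e-5)
l - Q = -1/29709 - 1*29/14 = -1/29709 - 29/14 = -861575/415926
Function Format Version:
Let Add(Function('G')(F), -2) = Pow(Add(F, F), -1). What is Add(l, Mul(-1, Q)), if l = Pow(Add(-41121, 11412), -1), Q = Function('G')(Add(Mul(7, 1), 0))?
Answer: Rational(-861575, 415926) ≈ -2.0715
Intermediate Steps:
Function('G')(F) = Add(2, Mul(Rational(1, 2), Pow(F, -1))) (Function('G')(F) = Add(2, Pow(Add(F, F), -1)) = Add(2, Pow(Mul(2, F), -1)) = Add(2, Mul(Rational(1, 2), Pow(F, -1))))
Q = Rational(29, 14) (Q = Add(2, Mul(Rational(1, 2), Pow(Add(Mul(7, 1), 0), -1))) = Add(2, Mul(Rational(1, 2), Pow(Add(7, 0), -1))) = Add(2, Mul(Rational(1, 2), Pow(7, -1))) = Add(2, Mul(Rational(1, 2), Rational(1, 7))) = Add(2, Rational(1, 14)) = Rational(29, 14) ≈ 2.0714)
l = Rational(-1, 29709) (l = Pow(-29709, -1) = Rational(-1, 29709) ≈ -3.3660e-5)
Add(l, Mul(-1, Q)) = Add(Rational(-1, 29709), Mul(-1, Rational(29, 14))) = Add(Rational(-1, 29709), Rational(-29, 14)) = Rational(-861575, 415926)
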